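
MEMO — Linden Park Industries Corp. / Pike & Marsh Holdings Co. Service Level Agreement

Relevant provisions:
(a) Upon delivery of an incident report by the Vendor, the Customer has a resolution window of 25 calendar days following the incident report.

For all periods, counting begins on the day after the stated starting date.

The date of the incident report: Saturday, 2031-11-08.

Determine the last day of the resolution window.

The last day of the resolution window: 2031-11-08 + 25 days = 2031-12-03.

2031-12-03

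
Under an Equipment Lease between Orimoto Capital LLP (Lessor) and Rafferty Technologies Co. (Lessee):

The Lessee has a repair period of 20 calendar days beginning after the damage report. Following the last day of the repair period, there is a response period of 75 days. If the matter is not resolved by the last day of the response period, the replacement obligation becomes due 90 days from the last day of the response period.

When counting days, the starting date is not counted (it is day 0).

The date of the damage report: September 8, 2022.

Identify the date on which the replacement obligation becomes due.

March 12, 2023

The last day of the repair period: September 8, 2022 + 20 days = September 28, 2022.
Adding 75 calendar days to September 28, 2022 gives December 12, 2022, which is the last day of the response period.
The date on which the replacement obligation becomes due: 90 calendar days after December 12, 2022 is March 12, 2023.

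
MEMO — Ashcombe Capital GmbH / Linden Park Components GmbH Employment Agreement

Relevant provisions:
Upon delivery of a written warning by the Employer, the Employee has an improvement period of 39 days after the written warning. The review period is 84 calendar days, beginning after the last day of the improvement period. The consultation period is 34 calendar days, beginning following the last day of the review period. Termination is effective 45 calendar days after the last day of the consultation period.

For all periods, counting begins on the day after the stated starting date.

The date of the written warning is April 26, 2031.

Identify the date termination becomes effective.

The last day of the improvement period: April 26, 2031 + 39 days = June 4, 2031.
Adding 84 calendar days to June 4, 2031 gives August 27, 2031, which is the last day of the review period.
The last day of the consultation period: 34 calendar days after August 27, 2031 is September 30, 2031.
The date termination becomes effective: 45 calendar days after September 30, 2031 is November 14, 2031.

November 14, 2031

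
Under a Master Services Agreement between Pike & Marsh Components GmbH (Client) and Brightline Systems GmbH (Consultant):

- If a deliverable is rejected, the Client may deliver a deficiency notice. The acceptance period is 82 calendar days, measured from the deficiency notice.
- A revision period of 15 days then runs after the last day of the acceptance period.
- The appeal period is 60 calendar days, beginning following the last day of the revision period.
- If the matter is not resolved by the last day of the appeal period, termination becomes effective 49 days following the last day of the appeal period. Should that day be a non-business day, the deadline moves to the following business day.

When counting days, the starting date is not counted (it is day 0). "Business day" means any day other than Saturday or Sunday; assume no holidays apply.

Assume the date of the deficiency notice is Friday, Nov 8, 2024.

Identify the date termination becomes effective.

Jun 2, 2025

The last day of the acceptance period: Nov 8, 2024 + 82 days = Jan 29, 2025.
The last day of the revision period: 15 calendar days after Jan 29, 2025 is Feb 13, 2025.
Adding 60 calendar days to Feb 13, 2025 gives Apr 14, 2025, which is the last day of the appeal period.
Adding 49 calendar days to Apr 14, 2025 gives Jun 2, 2025, which is the date termination becomes effective. Jun 2, 2025 is a Monday, so no roll-forward applies.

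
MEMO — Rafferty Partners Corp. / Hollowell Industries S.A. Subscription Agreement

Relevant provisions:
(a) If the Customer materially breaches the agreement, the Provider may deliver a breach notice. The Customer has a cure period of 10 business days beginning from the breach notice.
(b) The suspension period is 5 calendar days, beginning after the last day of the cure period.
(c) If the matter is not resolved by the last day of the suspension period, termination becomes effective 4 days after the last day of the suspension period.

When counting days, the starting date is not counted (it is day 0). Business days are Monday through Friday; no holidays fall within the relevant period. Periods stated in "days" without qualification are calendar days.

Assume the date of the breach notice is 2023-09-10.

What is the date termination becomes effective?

2023-10-01

The last day of the cure period: 10 business days after Sunday, 2023-09-10, skipping weekends — Sep 11, Sep 12, Sep 13, Sep 14, Sep 15, Sep 18, Sep 19, Sep 20, Sep 21, Sep 22 — lands on Friday, 2023-09-22.
Adding 5 calendar days to 2023-09-22 gives 2023-09-27, which is the last day of the suspension period.
Adding 4 calendar days to 2023-09-27 gives 2023-10-01, which is the date termination becomes effective.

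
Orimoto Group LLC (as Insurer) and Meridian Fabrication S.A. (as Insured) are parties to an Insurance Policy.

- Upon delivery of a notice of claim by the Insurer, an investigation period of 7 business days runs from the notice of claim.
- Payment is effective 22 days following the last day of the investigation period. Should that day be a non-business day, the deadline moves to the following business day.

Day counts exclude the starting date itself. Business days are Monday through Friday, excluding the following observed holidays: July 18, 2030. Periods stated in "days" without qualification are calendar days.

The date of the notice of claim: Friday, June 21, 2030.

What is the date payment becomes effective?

From Friday, June 21, 2030, 7 business days (Jun 24, Jun 25, Jun 26, Jun 27, Jun 28, Jul 1, Jul 2, skipping weekends) brings us to Tuesday, July 2, 2030, which is the last day of the investigation period.
The date payment becomes effective: 22 calendar days after July 2, 2030 is July 24, 2030. July 24, 2030 is a Wednesday and is not a listed holiday, so no roll-forward applies.

July 24, 2030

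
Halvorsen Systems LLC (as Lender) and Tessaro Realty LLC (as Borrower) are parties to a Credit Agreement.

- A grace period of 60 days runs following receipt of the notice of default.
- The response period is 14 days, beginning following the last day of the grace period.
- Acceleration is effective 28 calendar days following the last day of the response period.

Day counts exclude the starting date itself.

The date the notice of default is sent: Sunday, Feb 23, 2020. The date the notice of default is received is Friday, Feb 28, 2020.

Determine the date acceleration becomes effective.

Jun 9, 2020

Adding 60 calendar days to Feb 28, 2020 gives Apr 28, 2020, which is the last day of the grace period.
The last day of the response period: 14 calendar days after Apr 28, 2020 is May 12, 2020.
The date acceleration becomes effective: May 12, 2020 + 28 days = Jun 9, 2020.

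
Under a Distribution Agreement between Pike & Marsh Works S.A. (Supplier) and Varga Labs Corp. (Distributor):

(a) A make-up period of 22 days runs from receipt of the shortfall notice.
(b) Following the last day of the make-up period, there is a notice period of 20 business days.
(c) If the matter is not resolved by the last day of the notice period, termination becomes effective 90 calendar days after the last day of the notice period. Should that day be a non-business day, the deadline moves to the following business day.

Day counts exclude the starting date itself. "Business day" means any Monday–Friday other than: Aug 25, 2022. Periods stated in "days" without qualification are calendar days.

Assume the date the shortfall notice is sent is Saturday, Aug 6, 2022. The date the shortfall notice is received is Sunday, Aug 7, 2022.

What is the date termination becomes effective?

Dec 26, 2022

The last day of the make-up period: 22 calendar days after Aug 7, 2022 is Aug 29, 2022.
From Monday, Aug 29, 2022, 20 business days (Aug 30, Aug 31, Sep 1, Sep 2, …, Sep 22, Sep 23, Sep 26, skipping weekends) brings us to Monday, Sep 26, 2022, which is the last day of the notice period.
The date termination becomes effective: Sep 26, 2022 + 90 days = Dec 25, 2022. That falls on a Sunday, so it rolls to the next business day, Monday, Dec 26, 2022.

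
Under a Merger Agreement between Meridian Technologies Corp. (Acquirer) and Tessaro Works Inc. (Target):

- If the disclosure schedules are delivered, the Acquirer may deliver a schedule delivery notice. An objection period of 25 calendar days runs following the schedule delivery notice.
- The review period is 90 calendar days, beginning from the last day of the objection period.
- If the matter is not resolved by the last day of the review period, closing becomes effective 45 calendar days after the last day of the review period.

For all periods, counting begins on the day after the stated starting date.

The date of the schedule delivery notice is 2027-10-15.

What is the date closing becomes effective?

2028-03-23

The last day of the objection period: 25 calendar days after 2027-10-15 is 2027-11-09.
The last day of the review period: 2027-11-09 + 90 days = 2028-02-07.
Adding 45 calendar days to 2028-02-07 gives 2028-03-23, which is the date closing becomes effective.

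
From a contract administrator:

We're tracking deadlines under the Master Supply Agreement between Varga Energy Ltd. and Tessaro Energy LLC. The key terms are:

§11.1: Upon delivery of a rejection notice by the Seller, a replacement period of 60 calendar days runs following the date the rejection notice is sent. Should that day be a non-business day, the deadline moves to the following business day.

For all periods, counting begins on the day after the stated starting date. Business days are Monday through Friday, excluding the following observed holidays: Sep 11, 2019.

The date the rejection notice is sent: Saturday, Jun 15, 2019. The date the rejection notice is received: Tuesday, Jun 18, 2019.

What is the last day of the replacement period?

Aug 14, 2019

The last day of the replacement period: 60 calendar days after Jun 15, 2019 is Aug 14, 2019. Aug 14, 2019 is a Wednesday and is not a listed holiday, so no roll-forward applies.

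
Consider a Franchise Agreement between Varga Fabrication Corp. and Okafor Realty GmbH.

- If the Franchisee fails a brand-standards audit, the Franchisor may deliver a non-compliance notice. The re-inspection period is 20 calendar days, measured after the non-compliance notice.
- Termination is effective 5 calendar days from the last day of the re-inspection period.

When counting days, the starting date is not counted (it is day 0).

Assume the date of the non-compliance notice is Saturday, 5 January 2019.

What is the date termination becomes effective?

The last day of the re-inspection period: 5 January 2019 + 20 days = 25 January 2019.
Adding 5 calendar days to 25 January 2019 gives 30 January 2019, which is the date termination becomes effective.

30 January 2019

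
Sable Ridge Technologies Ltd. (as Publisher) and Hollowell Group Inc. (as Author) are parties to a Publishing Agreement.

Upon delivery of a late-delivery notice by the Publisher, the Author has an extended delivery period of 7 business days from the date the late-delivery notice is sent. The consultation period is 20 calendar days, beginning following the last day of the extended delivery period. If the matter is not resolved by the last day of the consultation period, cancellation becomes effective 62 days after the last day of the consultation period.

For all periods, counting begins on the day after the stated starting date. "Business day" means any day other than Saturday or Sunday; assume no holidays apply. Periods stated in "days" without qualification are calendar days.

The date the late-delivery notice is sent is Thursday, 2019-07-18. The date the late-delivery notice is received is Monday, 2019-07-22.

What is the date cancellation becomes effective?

2019-10-19

The last day of the extended delivery period: counting 7 business days from Thursday, 2019-07-18 (Jul 19, Jul 22, Jul 23, Jul 24, Jul 25, Jul 26, Jul 29, skipping weekends) reaches Monday, 2019-07-29.
The last day of the consultation period: 20 calendar days after 2019-07-29 is 2019-08-18.
Adding 62 calendar days to 2019-08-18 gives 2019-10-19, which is the date cancellation becomes effective.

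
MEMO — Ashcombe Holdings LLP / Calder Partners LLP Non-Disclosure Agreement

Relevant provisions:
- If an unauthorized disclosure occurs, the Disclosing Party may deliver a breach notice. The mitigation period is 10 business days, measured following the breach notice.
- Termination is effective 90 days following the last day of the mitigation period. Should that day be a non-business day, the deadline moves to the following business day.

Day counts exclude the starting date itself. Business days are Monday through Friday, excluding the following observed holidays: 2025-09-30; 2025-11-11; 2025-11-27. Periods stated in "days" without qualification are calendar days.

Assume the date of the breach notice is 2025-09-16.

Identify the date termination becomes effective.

2025-12-30

The last day of the mitigation period: counting 10 business days from Tuesday, 2025-09-16 (Sep 17, Sep 18, Sep 19, Sep 22, Sep 23, Sep 24, Sep 25, Sep 26, Sep 29, Oct 1, skipping weekends and the listed holiday on Sep 30) reaches Wednesday, 2025-10-01.
The date termination becomes effective: 2025-10-01 + 90 days = 2025-12-30. 2025-12-30 is a Tuesday and is not a listed holiday, so no roll-forward applies.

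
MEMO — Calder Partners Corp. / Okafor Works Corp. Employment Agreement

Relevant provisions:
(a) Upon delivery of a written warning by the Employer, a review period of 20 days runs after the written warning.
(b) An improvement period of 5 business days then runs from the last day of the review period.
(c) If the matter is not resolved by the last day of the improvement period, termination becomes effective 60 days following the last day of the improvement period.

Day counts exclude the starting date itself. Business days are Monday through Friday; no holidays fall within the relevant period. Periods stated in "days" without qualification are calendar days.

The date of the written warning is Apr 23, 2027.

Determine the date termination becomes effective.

The last day of the review period: Apr 23, 2027 + 20 days = May 13, 2027.
The last day of the improvement period: counting 5 business days from Thursday, May 13, 2027 (May 14, May 17, May 18, May 19, May 20, skipping weekends) reaches Thursday, May 20, 2027.
Adding 60 calendar days to May 20, 2027 gives Jul 19, 2027, which is the date termination becomes effective.

Jul 19, 2027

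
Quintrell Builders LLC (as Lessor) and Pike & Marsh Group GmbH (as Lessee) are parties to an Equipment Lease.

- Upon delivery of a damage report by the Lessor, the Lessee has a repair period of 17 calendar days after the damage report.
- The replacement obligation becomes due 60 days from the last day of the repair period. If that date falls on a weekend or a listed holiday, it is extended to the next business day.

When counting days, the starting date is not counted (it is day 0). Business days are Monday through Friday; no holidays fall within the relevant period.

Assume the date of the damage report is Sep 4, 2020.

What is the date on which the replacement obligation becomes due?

Nov 20, 2020

The last day of the repair period: Sep 4, 2020 + 17 days = Sep 21, 2020.
The date on which the replacement obligation becomes due: Sep 21, 2020 + 60 days = Nov 20, 2020. Nov 20, 2020 is a Friday, so no roll-forward applies.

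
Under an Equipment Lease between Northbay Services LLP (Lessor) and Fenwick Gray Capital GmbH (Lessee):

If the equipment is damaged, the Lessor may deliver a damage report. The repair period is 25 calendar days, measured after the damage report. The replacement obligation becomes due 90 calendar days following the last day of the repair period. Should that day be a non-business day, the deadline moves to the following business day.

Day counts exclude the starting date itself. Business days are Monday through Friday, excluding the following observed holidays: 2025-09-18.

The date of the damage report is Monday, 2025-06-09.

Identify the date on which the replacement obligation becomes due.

The last day of the repair period: 25 calendar days after 2025-06-09 is 2025-07-04.
The date on which the replacement obligation becomes due: 2025-07-04 + 90 days = 2025-10-02. 2025-10-02 is a Thursday and is not a listed holiday, so no roll-forward applies.

2025-10-02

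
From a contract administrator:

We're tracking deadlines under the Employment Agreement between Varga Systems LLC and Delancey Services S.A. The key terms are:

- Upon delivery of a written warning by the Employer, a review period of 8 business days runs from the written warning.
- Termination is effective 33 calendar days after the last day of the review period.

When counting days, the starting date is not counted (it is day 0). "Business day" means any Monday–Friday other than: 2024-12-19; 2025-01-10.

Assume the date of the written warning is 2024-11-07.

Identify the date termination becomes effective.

2024-12-22

The last day of the review period: 8 business days after Thursday, 2024-11-07, skipping weekends — Nov 8, Nov 11, Nov 12, Nov 13, Nov 14, Nov 15, Nov 18, Nov 19 — lands on Tuesday, 2024-11-19.
The date termination becomes effective: 33 calendar days after 2024-11-19 is 2024-12-22.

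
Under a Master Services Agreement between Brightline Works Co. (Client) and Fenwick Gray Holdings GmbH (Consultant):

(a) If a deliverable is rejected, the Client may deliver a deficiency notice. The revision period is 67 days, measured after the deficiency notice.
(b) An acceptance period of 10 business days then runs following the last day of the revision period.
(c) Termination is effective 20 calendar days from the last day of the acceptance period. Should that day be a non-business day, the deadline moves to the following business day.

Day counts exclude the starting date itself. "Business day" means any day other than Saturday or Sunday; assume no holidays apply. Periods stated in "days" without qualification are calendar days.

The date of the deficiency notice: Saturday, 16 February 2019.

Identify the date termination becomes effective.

The last day of the revision period: 16 February 2019 + 67 days = 24 April 2019.
From Wednesday, 24 April 2019, 10 business days (Apr 25, Apr 26, Apr 29, Apr 30, May 1, May 2, May 3, May 6, May 7, May 8, skipping weekends) brings us to Wednesday, 8 May 2019, which is the last day of the acceptance period.
Adding 20 calendar days to 8 May 2019 gives 28 May 2019, which is the date termination becomes effective. 28 May 2019 is a Tuesday, so no roll-forward applies.

28 May 2019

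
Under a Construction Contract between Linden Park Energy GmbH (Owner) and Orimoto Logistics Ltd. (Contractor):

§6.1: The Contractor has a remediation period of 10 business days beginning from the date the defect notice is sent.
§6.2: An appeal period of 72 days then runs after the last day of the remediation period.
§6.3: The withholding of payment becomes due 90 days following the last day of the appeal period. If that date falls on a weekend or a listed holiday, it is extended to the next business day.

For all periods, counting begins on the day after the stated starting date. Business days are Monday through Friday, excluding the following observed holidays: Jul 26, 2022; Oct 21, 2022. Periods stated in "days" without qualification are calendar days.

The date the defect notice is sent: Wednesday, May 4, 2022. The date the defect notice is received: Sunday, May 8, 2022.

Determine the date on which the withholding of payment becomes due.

Oct 27, 2022

The last day of the remediation period: 10 business days after Wednesday, May 4, 2022, skipping weekends — May 5, May 6, May 9, May 10, May 11, May 12, May 13, May 16, May 17, May 18 — lands on Wednesday, May 18, 2022.
The last day of the appeal period: May 18, 2022 + 72 days = Jul 29, 2022.
Adding 90 calendar days to Jul 29, 2022 gives Oct 27, 2022, which is the date on which the withholding of payment becomes due. Oct 27, 2022 is a Thursday and is not a listed holiday, so no roll-forward applies.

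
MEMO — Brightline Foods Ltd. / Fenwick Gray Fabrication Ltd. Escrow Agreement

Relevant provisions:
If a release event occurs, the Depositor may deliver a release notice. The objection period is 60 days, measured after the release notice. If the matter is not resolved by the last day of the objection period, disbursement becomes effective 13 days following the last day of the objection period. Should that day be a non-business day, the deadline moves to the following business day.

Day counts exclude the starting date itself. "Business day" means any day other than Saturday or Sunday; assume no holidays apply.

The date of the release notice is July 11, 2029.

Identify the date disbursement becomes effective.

September 24, 2029

The last day of the objection period: July 11, 2029 + 60 days = September 9, 2029.
Adding 13 calendar days to September 9, 2029 gives September 22, 2029, which is the date disbursement becomes effective. That falls on a Saturday, so it rolls to the next business day, Monday, September 24, 2029.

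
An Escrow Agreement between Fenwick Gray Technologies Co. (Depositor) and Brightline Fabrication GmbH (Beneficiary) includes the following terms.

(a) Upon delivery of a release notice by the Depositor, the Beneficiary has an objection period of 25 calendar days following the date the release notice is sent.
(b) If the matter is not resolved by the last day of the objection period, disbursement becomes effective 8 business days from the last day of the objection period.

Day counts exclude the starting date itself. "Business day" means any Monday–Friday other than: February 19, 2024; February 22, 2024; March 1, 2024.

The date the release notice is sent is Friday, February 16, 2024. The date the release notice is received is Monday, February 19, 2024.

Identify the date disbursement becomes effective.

Adding 25 calendar days to February 16, 2024 gives March 12, 2024, which is the last day of the objection period.
The date disbursement becomes effective: counting 8 business days from Tuesday, March 12, 2024 (Mar 13, Mar 14, Mar 15, Mar 18, Mar 19, Mar 20, Mar 21, Mar 22, skipping weekends) reaches Friday, March 22, 2024.

March 22, 2024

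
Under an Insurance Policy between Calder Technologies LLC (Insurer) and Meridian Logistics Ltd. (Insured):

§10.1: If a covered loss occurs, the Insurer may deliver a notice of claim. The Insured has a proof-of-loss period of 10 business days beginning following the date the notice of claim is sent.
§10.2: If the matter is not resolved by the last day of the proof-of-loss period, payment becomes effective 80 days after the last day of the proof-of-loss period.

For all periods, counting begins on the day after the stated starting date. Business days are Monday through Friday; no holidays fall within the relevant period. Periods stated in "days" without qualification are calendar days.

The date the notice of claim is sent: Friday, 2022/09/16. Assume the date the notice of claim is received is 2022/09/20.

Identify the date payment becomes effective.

2022/12/19

From Friday, 2022/09/16, 10 business days (Sep 19, Sep 20, Sep 21, Sep 22, Sep 23, Sep 26, Sep 27, Sep 28, Sep 29, Sep 30, skipping weekends) brings us to Friday, 2022/09/30, which is the last day of the proof-of-loss period.
The date payment becomes effective: 2022/09/30 + 80 days = 2022/12/19.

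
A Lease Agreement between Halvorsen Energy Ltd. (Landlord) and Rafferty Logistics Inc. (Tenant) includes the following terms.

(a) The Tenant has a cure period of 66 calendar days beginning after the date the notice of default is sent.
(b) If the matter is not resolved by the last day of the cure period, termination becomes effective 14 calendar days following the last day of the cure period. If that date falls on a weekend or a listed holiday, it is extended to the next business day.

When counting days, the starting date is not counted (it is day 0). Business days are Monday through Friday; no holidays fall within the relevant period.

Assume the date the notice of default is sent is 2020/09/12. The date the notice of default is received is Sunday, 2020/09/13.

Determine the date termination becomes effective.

The last day of the cure period: 2020/09/12 + 66 days = 2020/11/17.
Adding 14 calendar days to 2020/11/17 gives 2020/12/01, which is the date termination becomes effective. 2020/12/01 is a Tuesday, so no roll-forward applies.

2020/12/01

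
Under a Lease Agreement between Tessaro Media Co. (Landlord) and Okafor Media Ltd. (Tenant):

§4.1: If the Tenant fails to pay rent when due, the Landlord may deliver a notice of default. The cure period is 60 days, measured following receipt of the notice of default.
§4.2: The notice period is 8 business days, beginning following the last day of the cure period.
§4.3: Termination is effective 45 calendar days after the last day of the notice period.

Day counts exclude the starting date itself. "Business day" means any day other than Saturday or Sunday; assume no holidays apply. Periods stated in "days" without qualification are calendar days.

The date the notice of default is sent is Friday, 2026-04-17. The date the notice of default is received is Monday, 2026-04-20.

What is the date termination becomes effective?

2026-08-15

The last day of the cure period: 2026-04-20 + 60 days = 2026-06-19.
The last day of the notice period: 8 business days after Friday, 2026-06-19, skipping weekends — Jun 22, Jun 23, Jun 24, Jun 25, Jun 26, Jun 29, Jun 30, Jul 1 — lands on Wednesday, 2026-07-01.
Adding 45 calendar days to 2026-07-01 gives 2026-08-15, which is the date termination becomes effective.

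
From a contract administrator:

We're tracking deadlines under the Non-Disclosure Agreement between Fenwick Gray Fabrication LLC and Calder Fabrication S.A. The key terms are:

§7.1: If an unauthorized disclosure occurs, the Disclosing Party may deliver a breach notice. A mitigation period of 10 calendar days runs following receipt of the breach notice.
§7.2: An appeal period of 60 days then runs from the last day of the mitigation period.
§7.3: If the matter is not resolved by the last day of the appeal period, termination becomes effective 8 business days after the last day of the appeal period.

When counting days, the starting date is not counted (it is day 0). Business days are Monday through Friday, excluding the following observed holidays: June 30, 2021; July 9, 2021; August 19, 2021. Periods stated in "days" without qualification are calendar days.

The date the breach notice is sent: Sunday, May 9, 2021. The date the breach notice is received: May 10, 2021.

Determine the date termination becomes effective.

Adding 10 calendar days to May 10, 2021 gives May 20, 2021, which is the last day of the mitigation period.
Adding 60 calendar days to May 20, 2021 gives July 19, 2021, which is the last day of the appeal period.
From Monday, July 19, 2021, 8 business days (Jul 20, Jul 21, Jul 22, Jul 23, Jul 26, Jul 27, Jul 28, Jul 29, skipping weekends) brings us to Thursday, July 29, 2021, which is the date termination becomes effective.

July 29, 2021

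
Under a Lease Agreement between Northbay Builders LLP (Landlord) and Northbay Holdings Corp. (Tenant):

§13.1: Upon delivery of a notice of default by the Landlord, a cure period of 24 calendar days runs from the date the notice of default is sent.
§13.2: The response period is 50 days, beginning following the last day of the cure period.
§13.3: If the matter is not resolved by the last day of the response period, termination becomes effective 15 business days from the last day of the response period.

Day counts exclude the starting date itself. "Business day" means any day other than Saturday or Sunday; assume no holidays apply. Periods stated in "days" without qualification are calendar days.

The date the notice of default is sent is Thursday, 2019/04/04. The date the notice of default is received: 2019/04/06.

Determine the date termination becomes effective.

2019/07/08

The last day of the cure period: 2019/04/04 + 24 days = 2019/04/28.
The last day of the response period: 2019/04/28 + 50 days = 2019/06/17.
The date termination becomes effective: counting 15 business days from Monday, 2019/06/17 (Jun 18, Jun 19, Jun 20, Jun 21, …, Jul 4, Jul 5, Jul 8, skipping weekends) reaches Monday, 2019/07/08.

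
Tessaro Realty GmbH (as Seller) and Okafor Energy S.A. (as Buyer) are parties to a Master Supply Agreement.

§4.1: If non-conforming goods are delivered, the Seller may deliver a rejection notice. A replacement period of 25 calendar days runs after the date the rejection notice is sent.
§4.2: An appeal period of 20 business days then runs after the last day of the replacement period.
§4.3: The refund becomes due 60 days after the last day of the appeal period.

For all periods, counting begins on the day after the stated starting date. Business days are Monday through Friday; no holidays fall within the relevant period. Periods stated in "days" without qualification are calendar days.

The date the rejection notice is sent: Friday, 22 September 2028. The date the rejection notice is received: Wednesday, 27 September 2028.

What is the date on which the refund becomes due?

13 January 2029

The last day of the replacement period: 25 calendar days after 22 September 2028 is 17 October 2028.
The last day of the appeal period: 20 business days after Tuesday, 17 October 2028, skipping weekends — Oct 18, Oct 19, Oct 20, Oct 23, …, Nov 10, Nov 13, Nov 14 — lands on Tuesday, 14 November 2028.
The date on which the refund becomes due: 14 November 2028 + 60 days = 13 January 2029.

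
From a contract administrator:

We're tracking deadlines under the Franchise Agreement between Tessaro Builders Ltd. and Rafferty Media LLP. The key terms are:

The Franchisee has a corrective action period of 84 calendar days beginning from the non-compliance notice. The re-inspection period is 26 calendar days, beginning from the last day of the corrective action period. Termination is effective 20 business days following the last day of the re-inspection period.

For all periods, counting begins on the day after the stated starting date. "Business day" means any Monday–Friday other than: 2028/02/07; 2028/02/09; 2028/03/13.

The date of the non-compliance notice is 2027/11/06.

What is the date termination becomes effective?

The last day of the corrective action period: 2027/11/06 + 84 days = 2028/01/29.
Adding 26 calendar days to 2028/01/29 gives 2028/02/24, which is the last day of the re-inspection period.
The date termination becomes effective: counting 20 business days from Thursday, 2028/02/24 (Feb 25, Feb 28, Feb 29, Mar 1, …, Mar 22, Mar 23, Mar 24, skipping weekends and the listed holiday on Mar 13) reaches Friday, 2028/03/24.

2028/03/24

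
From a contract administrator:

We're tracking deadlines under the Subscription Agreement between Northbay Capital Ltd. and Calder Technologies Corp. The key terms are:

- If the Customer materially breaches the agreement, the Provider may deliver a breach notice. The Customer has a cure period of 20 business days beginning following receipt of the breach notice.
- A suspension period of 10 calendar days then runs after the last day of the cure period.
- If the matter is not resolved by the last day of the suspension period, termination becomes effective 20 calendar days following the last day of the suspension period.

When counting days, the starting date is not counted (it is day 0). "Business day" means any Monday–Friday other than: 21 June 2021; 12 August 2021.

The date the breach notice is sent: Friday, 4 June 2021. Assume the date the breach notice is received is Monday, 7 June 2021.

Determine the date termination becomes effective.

5 August 2021

The last day of the cure period: 20 business days after Monday, 7 June 2021, skipping weekends and the listed holiday on Jun 21 — Jun 8, Jun 9, Jun 10, Jun 11, …, Jul 2, Jul 5, Jul 6 — lands on Tuesday, 6 July 2021.
The last day of the suspension period: 6 July 2021 + 10 days = 16 July 2021.
The date termination becomes effective: 20 calendar days after 16 July 2021 is 5 August 2021.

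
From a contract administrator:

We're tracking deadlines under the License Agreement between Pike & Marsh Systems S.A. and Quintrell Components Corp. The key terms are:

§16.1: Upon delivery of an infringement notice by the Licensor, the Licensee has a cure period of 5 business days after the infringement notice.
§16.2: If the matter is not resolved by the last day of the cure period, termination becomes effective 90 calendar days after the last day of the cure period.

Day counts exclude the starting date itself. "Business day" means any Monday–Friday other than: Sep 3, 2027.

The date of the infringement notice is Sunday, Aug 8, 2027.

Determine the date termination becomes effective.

Nov 11, 2027

From Sunday, Aug 8, 2027, 5 business days (Aug 9, Aug 10, Aug 11, Aug 12, Aug 13, skipping weekends) brings us to Friday, Aug 13, 2027, which is the last day of the cure period.
Adding 90 calendar days to Aug 13, 2027 gives Nov 11, 2027, which is the date termination becomes effective.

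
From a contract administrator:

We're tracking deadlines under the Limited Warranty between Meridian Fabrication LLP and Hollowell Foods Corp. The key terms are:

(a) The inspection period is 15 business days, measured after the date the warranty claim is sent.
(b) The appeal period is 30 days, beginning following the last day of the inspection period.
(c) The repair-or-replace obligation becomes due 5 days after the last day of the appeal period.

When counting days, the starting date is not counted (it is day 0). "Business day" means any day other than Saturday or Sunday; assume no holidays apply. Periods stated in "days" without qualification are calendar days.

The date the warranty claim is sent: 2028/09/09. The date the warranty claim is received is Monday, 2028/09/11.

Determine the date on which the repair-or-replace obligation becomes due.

From Saturday, 2028/09/09, 15 business days (Sep 11, Sep 12, Sep 13, Sep 14, …, Sep 27, Sep 28, Sep 29, skipping weekends) brings us to Friday, 2028/09/29, which is the last day of the inspection period.
The last day of the appeal period: 2028/09/29 + 30 days = 2028/10/29.
The date on which the repair-or-replace obligation becomes due: 2028/10/29 + 5 days = 2028/11/03.

2028/11/03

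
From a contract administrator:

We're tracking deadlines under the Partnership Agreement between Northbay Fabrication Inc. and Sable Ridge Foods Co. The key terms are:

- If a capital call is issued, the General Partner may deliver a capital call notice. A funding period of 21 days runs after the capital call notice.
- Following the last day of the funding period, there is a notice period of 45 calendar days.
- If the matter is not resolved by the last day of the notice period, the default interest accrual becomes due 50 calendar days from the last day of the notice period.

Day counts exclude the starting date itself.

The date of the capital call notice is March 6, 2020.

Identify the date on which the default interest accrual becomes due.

The last day of the funding period: March 6, 2020 + 21 days = March 27, 2020.
Adding 45 calendar days to March 27, 2020 gives May 11, 2020, which is the last day of the notice period.
Adding 50 calendar days to May 11, 2020 gives June 30, 2020, which is the date on which the default interest accrual becomes due.

June 30, 2020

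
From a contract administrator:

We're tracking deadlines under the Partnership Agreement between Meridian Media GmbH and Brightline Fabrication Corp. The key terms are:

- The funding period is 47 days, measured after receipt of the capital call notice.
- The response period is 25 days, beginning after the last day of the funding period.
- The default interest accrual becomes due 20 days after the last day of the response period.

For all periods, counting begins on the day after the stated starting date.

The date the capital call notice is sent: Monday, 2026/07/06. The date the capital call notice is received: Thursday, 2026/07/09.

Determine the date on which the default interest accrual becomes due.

2026/10/09

The last day of the funding period: 47 calendar days after 2026/07/09 is 2026/08/25.
The last day of the response period: 25 calendar days after 2026/08/25 is 2026/09/19.
Adding 20 calendar days to 2026/09/19 gives 2026/10/09, which is the date on which the default interest accrual becomes due.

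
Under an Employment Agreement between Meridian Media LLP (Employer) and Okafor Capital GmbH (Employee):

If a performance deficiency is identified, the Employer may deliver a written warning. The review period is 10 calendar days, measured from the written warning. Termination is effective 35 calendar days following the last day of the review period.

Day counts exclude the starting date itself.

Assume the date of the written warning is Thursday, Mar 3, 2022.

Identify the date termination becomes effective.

Adding 10 calendar days to Mar 3, 2022 gives Mar 13, 2022, which is the last day of the review period.
Adding 35 calendar days to Mar 13, 2022 gives Apr 17, 2022, which is the date termination becomes effective.

Apr 17, 2022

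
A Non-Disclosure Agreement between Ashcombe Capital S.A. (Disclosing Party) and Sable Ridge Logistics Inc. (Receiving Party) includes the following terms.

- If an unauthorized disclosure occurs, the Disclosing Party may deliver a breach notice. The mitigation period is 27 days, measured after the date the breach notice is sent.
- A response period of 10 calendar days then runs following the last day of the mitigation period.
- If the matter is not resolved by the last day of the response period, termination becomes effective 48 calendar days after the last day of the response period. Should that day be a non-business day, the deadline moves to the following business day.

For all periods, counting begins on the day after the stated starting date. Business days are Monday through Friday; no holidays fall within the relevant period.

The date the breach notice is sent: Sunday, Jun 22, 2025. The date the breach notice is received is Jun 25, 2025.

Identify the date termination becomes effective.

The last day of the mitigation period: Jun 22, 2025 + 27 days = Jul 19, 2025.
The last day of the response period: 10 calendar days after Jul 19, 2025 is Jul 29, 2025.
Adding 48 calendar days to Jul 29, 2025 gives Sep 15, 2025, which is the date termination becomes effective. Sep 15, 2025 is a Monday, so no roll-forward applies.

Sep 15, 2025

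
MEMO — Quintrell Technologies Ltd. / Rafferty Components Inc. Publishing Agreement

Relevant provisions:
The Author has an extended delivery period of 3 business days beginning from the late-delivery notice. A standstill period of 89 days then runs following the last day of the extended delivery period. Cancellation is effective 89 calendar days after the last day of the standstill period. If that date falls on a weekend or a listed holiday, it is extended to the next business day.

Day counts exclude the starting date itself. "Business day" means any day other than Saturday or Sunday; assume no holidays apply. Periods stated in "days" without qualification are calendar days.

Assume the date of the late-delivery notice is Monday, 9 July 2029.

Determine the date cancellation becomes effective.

The last day of the extended delivery period: 3 business days after Monday, 9 July 2029, skipping weekends — Jul 10, Jul 11, Jul 12 — lands on Thursday, 12 July 2029.
The last day of the standstill period: 89 calendar days after 12 July 2029 is 9 October 2029.
The date cancellation becomes effective: 89 calendar days after 9 October 2029 is 6 January 2030. That falls on a Sunday, so it rolls to the next business day, Monday, 7 January 2030.

7 January 2030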